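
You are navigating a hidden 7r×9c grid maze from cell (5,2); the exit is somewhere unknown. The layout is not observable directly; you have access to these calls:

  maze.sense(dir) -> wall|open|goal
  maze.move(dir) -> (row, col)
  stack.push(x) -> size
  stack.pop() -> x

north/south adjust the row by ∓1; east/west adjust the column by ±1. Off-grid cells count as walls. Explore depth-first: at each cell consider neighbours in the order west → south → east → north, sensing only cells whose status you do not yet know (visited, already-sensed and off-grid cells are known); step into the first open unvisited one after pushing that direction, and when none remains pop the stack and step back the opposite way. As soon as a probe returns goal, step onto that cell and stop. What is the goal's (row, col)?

;; 1. maze.sense(dir→west) -> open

;; 2. stack.push(x→west) -> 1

;; 3. maze.move(dir→west) -> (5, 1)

;; 4. maze.sense(dir→west) -> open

;; 5. stack.push(x→west) -> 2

;; 6. maze.move(dir→west) -> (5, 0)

;; 7. maze.sense(dir→south) -> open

;; 8. stack.push(x→south) -> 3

;; 9. maze.move(dir→south) -> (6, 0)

;; 10. maze.sense(dir→east) -> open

;; 11. stack.push(x→east) -> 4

;; 12. maze.move(dir→east) -> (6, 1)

;; 13. maze.sense(dir→east) -> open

;; 14. stack.push(x→east) -> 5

;; 15. maze.move(dir→east) -> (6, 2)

;; 16. maze.sense(dir→east) -> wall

;; 17. stack.pop() -> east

;; 18. maze.move(dir→west) -> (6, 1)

;; 19. stack.pop() -> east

;; 20. maze.move(dir→west) -> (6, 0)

;; 21. stack.pop() -> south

;; 22. maze.move(dir→north) -> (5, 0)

;; 23. maze.sense(dir→north) -> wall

;; 24. stack.pop() -> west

;; 25. maze.move(dir→east) -> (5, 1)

;; 26. maze.sense(dir→north) -> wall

;; 27. stack.pop() -> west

;; 28. maze.move(dir→east) -> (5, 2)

;; 29. maze.sense(dir→east) -> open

;; 30. stack.push(x→east) -> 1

;; 31. maze.move(dir→east) -> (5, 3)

;; 32. maze.sense(dir→east) -> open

;; 33. stack.push(x→east) -> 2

;; 34. maze.move(dir→east) -> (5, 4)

;; 35. maze.sense(dir→south) -> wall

;; 36. maze.sense(dir→east) -> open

;; 37. stack.push(x→east) -> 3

;; 38. maze.move(dir→east) -> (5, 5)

;; 39. maze.sense(dir→south) -> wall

;; 40. maze.sense(dir→east) -> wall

;; 41. maze.sense(dir→north) -> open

;; 42. stack.push(x→north) -> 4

;; 43. maze.move(dir→north) -> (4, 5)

;; 44. maze.sense(dir→west) -> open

;; 45. stack.push(x→west) -> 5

;; 46. maze.move(dir→west) -> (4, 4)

;; 47. maze.sense(dir→west) -> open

;; 48. stack.push(x→west) -> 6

;; 49. maze.move(dir→west) -> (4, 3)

;; 50. maze.sense(dir→west) -> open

;; 51. stack.push(x→west) -> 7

;; 52. maze.move(dir→west) -> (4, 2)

;; 53. maze.sense(dir→north) -> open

;; 54. stack.push(x→north) -> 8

;; 55. maze.move(dir→north) -> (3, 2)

;; 56. maze.sense(dir→west) -> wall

;; 57. maze.sense(dir→east) -> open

;; 58. stack.push(x→east) -> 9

;; 59. maze.move(dir→east) -> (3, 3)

;; 60. maze.sense(dir→east) -> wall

;; 61. maze.sense(dir→north) -> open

;; 62. stack.push(x→north) -> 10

;; 63. maze.move(dir→north) -> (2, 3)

;; 64. maze.sense(dir→west) -> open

;; 65. stack.push(x→west) -> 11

;; 66. maze.move(dir→west) -> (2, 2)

;; 67. maze.sense(dir→west) -> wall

;; 68. maze.sense(dir→north) -> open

;; 69. stack.push(x→north) -> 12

;; 70. maze.move(dir→north) -> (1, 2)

;; 71. maze.sense(dir→west) -> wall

;; 72. maze.sense(dir→east) -> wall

;; 73. maze.sense(dir→north) -> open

;; 74. stack.push(x→north) -> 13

;; 75. maze.move(dir→north) -> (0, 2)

;; 76. maze.sense(dir→west) -> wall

;; 77. maze.sense(dir→east) -> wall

;; 78. stack.pop() -> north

;; 79. maze.move(dir→south) -> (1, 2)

;; 80. stack.pop() -> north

;; 81. maze.move(dir→south) -> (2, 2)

;; 82. stack.pop() -> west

;; 83. maze.move(dir→east) -> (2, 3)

;; 84. maze.sense(dir→east) -> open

;; 85. stack.push(x→east) -> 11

;; 86. maze.move(dir→east) -> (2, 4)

;; 87. maze.sense(dir→east) -> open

;; 88. stack.push(x→east) -> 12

;; 89. maze.move(dir→east) -> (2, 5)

;; 90. maze.sense(dir→south) -> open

;; 91. stack.push(x→south) -> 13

;; 92. maze.move(dir→south) -> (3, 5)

;; 93. maze.sense(dir→east) -> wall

;; 94. stack.pop() -> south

;; 95. maze.move(dir→north) -> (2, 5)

;; 96. maze.sense(dir→east) -> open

;; 97. stack.push(x→east) -> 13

;; 98. maze.move(dir→east) -> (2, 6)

;; 99. maze.sense(dir→east) -> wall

;; 100. maze.sense(dir→north) -> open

;; 101. stack.push(x→north) -> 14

;; 102. maze.move(dir→north) -> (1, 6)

;; 103. maze.sense(dir→west) -> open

;; 104. stack.push(x→west) -> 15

;; 105. maze.move(dir→west) -> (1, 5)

;; 106. maze.sense(dir→west) -> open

;; 107. stack.push(x→west) -> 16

;; 108. maze.move(dir→west) -> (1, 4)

;; 109. maze.sense(dir→north) -> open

;; 110. stack.push(x→north) -> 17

;; 111. maze.move(dir→north) -> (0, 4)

;; 112. maze.sense(dir→east) -> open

;; 113. stack.push(x→east) -> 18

;; 114. maze.move(dir→east) -> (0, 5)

;; 115. maze.sense(dir→east) -> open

;; 116. stack.push(x→east) -> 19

;; 117. maze.move(dir→east) -> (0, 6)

;; 118. maze.sense(dir→east) -> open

;; 119. stack.push(x→east) -> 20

;; 120. maze.move(dir→east) -> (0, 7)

;; 121. maze.sense(dir→south) -> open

;; 122. stack.push(x→south) -> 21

;; 123. maze.move(dir→south) -> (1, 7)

;; 124. maze.sense(dir→east) -> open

;; 125. stack.push(x→east) -> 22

;; 126. maze.move(dir→east) -> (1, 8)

;; 127. maze.sense(dir→south) -> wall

;; 128. maze.sense(dir→north) -> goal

;; 129. maze.move(dir→north) -> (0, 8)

Answer: (0, 8)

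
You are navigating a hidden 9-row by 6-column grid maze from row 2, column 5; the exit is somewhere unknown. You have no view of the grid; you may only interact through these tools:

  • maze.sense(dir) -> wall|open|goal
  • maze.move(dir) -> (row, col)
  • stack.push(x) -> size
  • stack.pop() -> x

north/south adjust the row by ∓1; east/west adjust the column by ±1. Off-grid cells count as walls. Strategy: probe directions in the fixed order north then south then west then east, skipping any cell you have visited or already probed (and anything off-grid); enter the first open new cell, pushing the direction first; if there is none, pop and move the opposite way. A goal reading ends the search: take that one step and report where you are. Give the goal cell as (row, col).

==> sense(dir=north)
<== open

==> push(x=north)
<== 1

==> move(dir=north)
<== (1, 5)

==> sense(dir=north)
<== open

==> push(x=north)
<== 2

==> move(dir=north)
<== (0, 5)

==> sense(dir=west)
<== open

==> push(x=west)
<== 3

==> move(dir=west)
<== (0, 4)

==> sense(dir=south)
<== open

==> push(x=south)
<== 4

==> move(dir=south)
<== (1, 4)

==> sense(dir=south)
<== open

==> push(x=south)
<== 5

==> move(dir=south)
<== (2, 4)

==> sense(dir=south)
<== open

==> push(x=south)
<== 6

==> move(dir=south)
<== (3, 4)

==> sense(dir=south)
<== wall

==> sense(dir=west)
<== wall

==> sense(dir=east)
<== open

==> push(x=east)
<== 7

==> move(dir=east)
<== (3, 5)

==> sense(dir=south)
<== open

==> push(x=south)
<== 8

==> move(dir=south)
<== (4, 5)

==> sense(dir=south)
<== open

==> push(x=south)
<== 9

==> move(dir=south)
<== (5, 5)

==> sense(dir=south)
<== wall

==> sense(dir=west)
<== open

==> push(x=west)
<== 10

==> move(dir=west)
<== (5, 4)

==> sense(dir=south)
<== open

==> push(x=south)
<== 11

==> move(dir=south)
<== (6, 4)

==> sense(dir=south)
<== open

==> push(x=south)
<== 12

==> move(dir=south)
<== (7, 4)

==> sense(dir=south)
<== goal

==> move(dir=south)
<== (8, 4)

Answer: (8, 4)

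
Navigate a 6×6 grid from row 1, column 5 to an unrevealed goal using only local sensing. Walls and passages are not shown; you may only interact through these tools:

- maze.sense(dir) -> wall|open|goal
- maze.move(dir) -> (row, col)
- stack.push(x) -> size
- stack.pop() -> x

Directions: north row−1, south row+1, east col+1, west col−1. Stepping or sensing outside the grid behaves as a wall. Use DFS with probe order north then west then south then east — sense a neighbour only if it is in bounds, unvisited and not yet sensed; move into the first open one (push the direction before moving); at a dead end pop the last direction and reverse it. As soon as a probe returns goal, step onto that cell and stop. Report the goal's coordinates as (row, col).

Calling maze.sense passing dir='north', and see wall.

I run maze.sense passing dir='west', which returns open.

Next I call stack.push passing x='west', and get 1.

I invoke maze.move passing dir='west', — result: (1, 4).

Next I call maze.sense passing dir='north', yielding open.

Then stack.push passing x='north', and observe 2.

I try maze.move passing dir='north', and observe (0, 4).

Next I call maze.sense passing dir='west', and get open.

I call stack.push passing x='west', yielding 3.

Now I run maze.move passing dir='west', which returns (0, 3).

I run maze.sense passing dir='west', and observe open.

Now I run stack.push passing x='west', which returns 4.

I invoke maze.move passing dir='west', and observe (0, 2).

Now I run maze.sense passing dir='west', yielding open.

I use stack.push passing x='west', → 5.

I use maze.move passing dir='west', yielding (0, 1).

I call maze.sense passing dir='west', : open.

Next I call stack.push passing x='west', and see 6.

I use maze.move passing dir='west', and observe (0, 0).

I use maze.sense passing dir='south', and see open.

I run stack.push passing x='south', and see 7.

Then maze.move passing dir='south', → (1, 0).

Now I run maze.sense passing dir='south', — result: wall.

I invoke maze.sense passing dir='east', giving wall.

Invoking stack.pop(), — result: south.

I run maze.move passing dir='north', and get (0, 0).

Invoking stack.pop, → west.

I use maze.move passing dir='east', and get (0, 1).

I try stack.pop, — result: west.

Calling maze.move passing dir='east', which returns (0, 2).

I invoke maze.sense passing dir='south', and see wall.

Next I call stack.pop(), → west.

Using maze.move passing dir='east', — result: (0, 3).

Then maze.sense passing dir='south', and see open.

Then stack.push passing x='south', yielding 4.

I use maze.move passing dir='south', which returns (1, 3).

Calling maze.sense passing dir='south', : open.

Next I call stack.push passing x='south', → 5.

I call maze.move passing dir='south', → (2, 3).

I call maze.sense passing dir='west', giving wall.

I invoke maze.sense passing dir='south', and observe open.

I call stack.push passing x='south', and see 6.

I use maze.move passing dir='south', and observe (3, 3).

Calling maze.sense passing dir='west', and see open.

I invoke stack.push passing x='west', giving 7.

Using maze.move passing dir='west', yielding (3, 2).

Then maze.sense passing dir='west', : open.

Calling stack.push passing x='west', : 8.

I try maze.move passing dir='west', yielding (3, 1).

I call maze.sense passing dir='north', and observe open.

I call stack.push passing x='north', and observe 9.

I invoke maze.move passing dir='north', — result: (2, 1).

Now I run stack.pop, and see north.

Using maze.move passing dir='south', — result: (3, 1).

Calling maze.sense passing dir='west', — result: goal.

I try maze.move passing dir='west', — result: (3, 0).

Answer: (3, 0)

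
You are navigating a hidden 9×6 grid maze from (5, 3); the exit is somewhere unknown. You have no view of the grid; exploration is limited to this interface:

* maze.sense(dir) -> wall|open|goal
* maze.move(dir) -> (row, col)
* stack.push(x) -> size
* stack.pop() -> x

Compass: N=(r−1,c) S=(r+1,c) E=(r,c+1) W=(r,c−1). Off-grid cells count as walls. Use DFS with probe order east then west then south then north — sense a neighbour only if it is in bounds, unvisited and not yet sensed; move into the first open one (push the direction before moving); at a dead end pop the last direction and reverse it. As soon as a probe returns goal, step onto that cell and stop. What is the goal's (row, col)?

% sense dir→east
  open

% push x→east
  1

% move dir→east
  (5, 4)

% sense dir→east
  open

% push x→east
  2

% move dir→east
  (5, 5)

% sense dir→south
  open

% push x→south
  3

% move dir→south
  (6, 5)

% sense dir→west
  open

% push x→west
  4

% move dir→west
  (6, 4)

% sense dir→west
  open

% push x→west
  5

% move dir→west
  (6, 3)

% sense dir→west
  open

% push x→west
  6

% move dir→west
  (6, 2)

% sense dir→west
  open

% push x→west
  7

% move dir→west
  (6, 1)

% sense dir→west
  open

% push x→west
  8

% move dir→west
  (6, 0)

% sense dir→south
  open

% push x→south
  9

% move dir→south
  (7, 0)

% sense dir→east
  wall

% sense dir→south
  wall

% pop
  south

% move dir→north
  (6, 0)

% sense dir→north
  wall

% pop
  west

% move dir→east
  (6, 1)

% sense dir→north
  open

% push x→north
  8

% move dir→north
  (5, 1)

% sense dir→east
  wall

% sense dir→north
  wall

% pop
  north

% move dir→south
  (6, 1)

% pop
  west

% move dir→east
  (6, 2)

% sense dir→south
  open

% push x→south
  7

% move dir→south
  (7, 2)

% sense dir→east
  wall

% sense dir→south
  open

% push x→south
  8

% move dir→south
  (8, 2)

% sense dir→east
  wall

% sense dir→west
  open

% push x→west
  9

% move dir→west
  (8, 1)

% pop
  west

% move dir→east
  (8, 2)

% pop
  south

% move dir→north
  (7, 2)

% pop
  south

% move dir→north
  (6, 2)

% pop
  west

% move dir→east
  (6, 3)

% pop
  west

% move dir→east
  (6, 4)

% sense dir→south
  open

% push x→south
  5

% move dir→south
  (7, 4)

% sense dir→east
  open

% push x→east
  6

% move dir→east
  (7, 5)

% sense dir→south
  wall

% pop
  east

% move dir→west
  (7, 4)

% sense dir→south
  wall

% pop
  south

% move dir→north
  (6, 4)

% pop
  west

% move dir→east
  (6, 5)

% pop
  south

% move dir→north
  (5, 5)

% sense dir→north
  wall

% pop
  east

% move dir→west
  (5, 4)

% sense dir→north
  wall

% pop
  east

% move dir→west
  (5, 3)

% sense dir→north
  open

% push x→north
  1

% move dir→north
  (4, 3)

% sense dir→west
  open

% push x→west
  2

% move dir→west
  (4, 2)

% sense dir→north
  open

% push x→north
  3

% move dir→north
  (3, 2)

% sense dir→east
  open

% push x→east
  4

% move dir→east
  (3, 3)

% sense dir→east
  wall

% sense dir→north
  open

% push x→north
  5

% move dir→north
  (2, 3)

% sense dir→east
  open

% push x→east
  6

% move dir→east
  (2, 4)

% sense dir→east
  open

% push x→east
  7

% move dir→east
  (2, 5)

% sense dir→south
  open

% push x→south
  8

% move dir→south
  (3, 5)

% pop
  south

% move dir→north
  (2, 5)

% sense dir→north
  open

% push x→north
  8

% move dir→north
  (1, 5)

% sense dir→west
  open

% push x→west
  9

% move dir→west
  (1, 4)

% sense dir→west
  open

% push x→west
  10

% move dir→west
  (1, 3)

% sense dir→west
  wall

% sense dir→north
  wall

% pop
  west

% move dir→east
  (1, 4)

% sense dir→north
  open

% push x→north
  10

% move dir→north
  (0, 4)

% sense dir→east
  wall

% pop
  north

% move dir→south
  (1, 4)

% pop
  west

% move dir→east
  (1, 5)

% pop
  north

% move dir→south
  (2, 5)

% pop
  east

% move dir→west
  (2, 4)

% pop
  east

% move dir→west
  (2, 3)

% sense dir→west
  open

% push x→west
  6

% move dir→west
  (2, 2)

% sense dir→west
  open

% push x→west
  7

% move dir→west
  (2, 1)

% sense dir→west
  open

% push x→west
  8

% move dir→west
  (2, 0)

% sense dir→south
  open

% push x→south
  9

% move dir→south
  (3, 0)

% sense dir→east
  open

% push x→east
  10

% move dir→east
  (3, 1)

% pop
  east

% move dir→west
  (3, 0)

% sense dir→south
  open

% push x→south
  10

% move dir→south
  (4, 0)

% pop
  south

% move dir→north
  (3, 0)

% pop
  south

% move dir→north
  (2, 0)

% sense dir→north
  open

% push x→north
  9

% move dir→north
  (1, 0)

% sense dir→east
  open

% push x→east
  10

% move dir→east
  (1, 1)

% sense dir→north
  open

% push x→north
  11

% move dir→north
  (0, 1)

% sense dir→east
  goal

% move dir→east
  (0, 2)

Answer: (0, 2)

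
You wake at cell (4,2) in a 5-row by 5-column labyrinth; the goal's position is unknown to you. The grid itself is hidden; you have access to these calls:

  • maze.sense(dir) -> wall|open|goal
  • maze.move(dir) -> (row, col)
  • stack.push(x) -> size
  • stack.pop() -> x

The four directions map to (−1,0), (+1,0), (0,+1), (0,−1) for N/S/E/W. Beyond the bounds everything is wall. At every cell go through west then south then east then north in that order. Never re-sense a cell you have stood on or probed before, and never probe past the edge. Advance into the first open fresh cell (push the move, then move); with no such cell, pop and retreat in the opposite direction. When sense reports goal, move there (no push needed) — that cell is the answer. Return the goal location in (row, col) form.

;; 1. maze.sense(dir→west) -> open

;; 2. stack.push(x→west) -> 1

;; 3. maze.move(dir→west) -> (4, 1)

;; 4. maze.sense(dir→west) -> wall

;; 5. maze.sense(dir→north) -> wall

;; 6. stack.pop() -> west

;; 7. maze.move(dir→east) -> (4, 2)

;; 8. maze.sense(dir→east) -> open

;; 9. stack.push(x→east) -> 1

;; 10. maze.move(dir→east) -> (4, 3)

;; 11. maze.sense(dir→east) -> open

;; 12. stack.push(x→east) -> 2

;; 13. maze.move(dir→east) -> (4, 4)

;; 14. maze.sense(dir→north) -> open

;; 15. stack.push(x→north) -> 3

;; 16. maze.move(dir→north) -> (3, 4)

;; 17. maze.sense(dir→west) -> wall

;; 18. maze.sense(dir→north) -> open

;; 19. stack.push(x→north) -> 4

;; 20. maze.move(dir→north) -> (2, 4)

;; 21. maze.sense(dir→west) -> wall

;; 22. maze.sense(dir→north) -> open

;; 23. stack.push(x→north) -> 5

;; 24. maze.move(dir→north) -> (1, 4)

;; 25. maze.sense(dir→west) -> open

;; 26. stack.push(x→west) -> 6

;; 27. maze.move(dir→west) -> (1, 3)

;; 28. maze.sense(dir→west) -> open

;; 29. stack.push(x→west) -> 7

;; 30. maze.move(dir→west) -> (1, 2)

;; 31. maze.sense(dir→west) -> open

;; 32. stack.push(x→west) -> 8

;; 33. maze.move(dir→west) -> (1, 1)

;; 34. maze.sense(dir→west) -> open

;; 35. stack.push(x→west) -> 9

;; 36. maze.move(dir→west) -> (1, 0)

;; 37. maze.sense(dir→south) -> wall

;; 38. maze.sense(dir→north) -> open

;; 39. stack.push(x→north) -> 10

;; 40. maze.move(dir→north) -> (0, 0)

;; 41. maze.sense(dir→east) -> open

;; 42. stack.push(x→east) -> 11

;; 43. maze.move(dir→east) -> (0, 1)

;; 44. maze.sense(dir→east) -> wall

;; 45. stack.pop() -> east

;; 46. maze.move(dir→west) -> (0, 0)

;; 47. stack.pop() -> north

;; 48. maze.move(dir→south) -> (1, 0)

;; 49. stack.pop() -> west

;; 50. maze.move(dir→east) -> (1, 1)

;; 51. maze.sense(dir→south) -> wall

;; 52. stack.pop() -> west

;; 53. maze.move(dir→east) -> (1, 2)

;; 54. maze.sense(dir→south) -> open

;; 55. stack.push(x→south) -> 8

;; 56. maze.move(dir→south) -> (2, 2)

;; 57. maze.sense(dir→south) -> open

;; 58. stack.push(x→south) -> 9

;; 59. maze.move(dir→south) -> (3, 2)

;; 60. stack.pop() -> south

;; 61. maze.move(dir→north) -> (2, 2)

;; 62. stack.pop() -> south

;; 63. maze.move(dir→north) -> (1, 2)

;; 64. stack.pop() -> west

;; 65. maze.move(dir→east) -> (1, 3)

;; 66. maze.sense(dir→north) -> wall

;; 67. stack.pop() -> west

;; 68. maze.move(dir→east) -> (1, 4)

;; 69. maze.sense(dir→north) -> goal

;; 70. maze.move(dir→north) -> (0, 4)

Answer: (0, 4)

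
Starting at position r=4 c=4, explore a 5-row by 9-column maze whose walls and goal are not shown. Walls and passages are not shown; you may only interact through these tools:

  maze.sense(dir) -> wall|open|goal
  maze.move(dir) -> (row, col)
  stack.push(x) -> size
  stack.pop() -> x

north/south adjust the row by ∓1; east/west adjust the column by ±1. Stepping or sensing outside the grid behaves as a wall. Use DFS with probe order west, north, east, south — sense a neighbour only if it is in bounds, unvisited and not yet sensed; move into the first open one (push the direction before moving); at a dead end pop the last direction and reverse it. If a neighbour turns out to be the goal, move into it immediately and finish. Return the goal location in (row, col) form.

Action: sense[dir='west']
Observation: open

Action: push[x='west']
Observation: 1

Action: move[dir='west']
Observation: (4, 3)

Action: sense[dir='west']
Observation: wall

Action: sense[dir='north']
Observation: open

Action: push[x='north']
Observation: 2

Action: move[dir='north']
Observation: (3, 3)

Action: sense[dir='west']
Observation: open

Action: push[x='west']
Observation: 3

Action: move[dir='west']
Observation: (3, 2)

Action: sense[dir='west']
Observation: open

Action: push[x='west']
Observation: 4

Action: move[dir='west']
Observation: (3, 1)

Action: sense[dir='west']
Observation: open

Action: push[x='west']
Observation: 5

Action: move[dir='west']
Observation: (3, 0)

Action: sense[dir='north']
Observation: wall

Action: sense[dir='south']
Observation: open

Action: push[x='south']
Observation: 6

Action: move[dir='south']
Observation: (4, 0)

Action: sense[dir='east']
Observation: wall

Action: pop[]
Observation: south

Action: move[dir='north']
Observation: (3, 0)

Action: pop[]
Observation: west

Action: move[dir='east']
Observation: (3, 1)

Action: sense[dir='north']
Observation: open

Action: push[x='north']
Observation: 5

Action: move[dir='north']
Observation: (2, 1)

Action: sense[dir='north']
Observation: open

Action: push[x='north']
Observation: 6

Action: move[dir='north']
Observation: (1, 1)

Action: sense[dir='west']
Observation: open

Action: push[x='west']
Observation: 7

Action: move[dir='west']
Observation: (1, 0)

Action: sense[dir='north']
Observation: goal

Action: move[dir='north']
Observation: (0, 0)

Answer: (0, 0)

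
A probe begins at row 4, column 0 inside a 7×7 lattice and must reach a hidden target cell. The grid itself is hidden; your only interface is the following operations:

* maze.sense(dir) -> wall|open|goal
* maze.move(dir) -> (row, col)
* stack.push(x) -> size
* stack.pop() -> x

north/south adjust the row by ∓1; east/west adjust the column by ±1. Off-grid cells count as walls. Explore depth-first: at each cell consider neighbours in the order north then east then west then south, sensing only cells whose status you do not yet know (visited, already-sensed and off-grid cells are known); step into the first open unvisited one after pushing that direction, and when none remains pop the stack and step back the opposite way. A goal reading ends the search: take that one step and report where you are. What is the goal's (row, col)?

Now I run sense on dir→north, yielding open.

Now I run push on x→north, — result: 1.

I run move on dir→north, and get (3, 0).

I run sense on dir→north, → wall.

I invoke sense on dir→east, — result: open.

I use push on x→east, and get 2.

Using move on dir→east, giving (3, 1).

Now I run sense on dir→north, and see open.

Now I run push on x→north, which returns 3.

I run move on dir→north, — result: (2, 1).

Next I call sense on dir→north, → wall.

I try sense on dir→east, which returns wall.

I try pop, yielding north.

I try move on dir→south, : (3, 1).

Invoking sense on dir→east, → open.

I try push on x→east, and see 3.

I use move on dir→east, — result: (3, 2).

Next I call sense on dir→east, → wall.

Invoking sense on dir→south, yielding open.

I use push on x→south, : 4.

Next I call move on dir→south, yielding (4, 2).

I try sense on dir→east, giving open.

I run push on x→east, — result: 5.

Invoking move on dir→east, and get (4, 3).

I invoke sense on dir→east, — result: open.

I try push on x→east, — result: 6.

I invoke move on dir→east, and get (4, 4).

Using sense on dir→north, and see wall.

I try sense on dir→east, yielding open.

Now I run push on x→east, and observe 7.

Using move on dir→east, yielding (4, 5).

Next I call sense on dir→north, which returns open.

Now I run push on x→north, giving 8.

Using move on dir→north, : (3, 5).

I run sense on dir→north, which returns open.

I try push on x→north, and get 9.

I use move on dir→north, and get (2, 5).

Now I run sense on dir→north, and observe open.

Calling push on x→north, and see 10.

I call move on dir→north, → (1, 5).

Now I run sense on dir→north, giving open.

Using push on x→north, : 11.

Calling move on dir→north, which returns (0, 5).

I run sense on dir→east, which returns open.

Calling push on x→east, — result: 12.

Calling move on dir→east, : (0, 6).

I call sense on dir→south, — result: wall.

I call pop, — result: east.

Next I call move on dir→west, giving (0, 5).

Calling sense on dir→west, and see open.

I call push on x→west, → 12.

Then move on dir→west, and get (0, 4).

Then sense on dir→west, and get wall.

Now I run sense on dir→south, and get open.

I use push on x→south, — result: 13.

I call move on dir→south, and observe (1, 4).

Now I run sense on dir→west, and observe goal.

Then move on dir→west, yielding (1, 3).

Answer: (1, 3)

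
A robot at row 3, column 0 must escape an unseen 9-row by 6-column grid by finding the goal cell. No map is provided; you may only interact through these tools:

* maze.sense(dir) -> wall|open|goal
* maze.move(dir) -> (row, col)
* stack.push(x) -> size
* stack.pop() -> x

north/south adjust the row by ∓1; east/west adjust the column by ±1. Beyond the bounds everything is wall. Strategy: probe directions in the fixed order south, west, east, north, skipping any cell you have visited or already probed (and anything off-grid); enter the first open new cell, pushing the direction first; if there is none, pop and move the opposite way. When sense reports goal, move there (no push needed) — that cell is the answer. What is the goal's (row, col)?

Step: sense[south]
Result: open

Step: push[south]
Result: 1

Step: move[south]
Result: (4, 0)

Step: sense[south]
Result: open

Step: push[south]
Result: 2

Step: move[south]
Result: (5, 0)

Step: sense[south]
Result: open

Step: push[south]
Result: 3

Step: move[south]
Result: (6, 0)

Step: sense[south]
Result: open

Step: push[south]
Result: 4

Step: move[south]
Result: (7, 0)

Step: sense[south]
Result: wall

Step: sense[east]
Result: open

Step: push[east]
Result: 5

Step: move[east]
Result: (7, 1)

Step: sense[south]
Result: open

Step: push[south]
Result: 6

Step: move[south]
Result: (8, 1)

Step: sense[east]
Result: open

Step: push[east]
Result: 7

Step: move[east]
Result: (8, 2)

Step: sense[east]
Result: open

Step: push[east]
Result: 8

Step: move[east]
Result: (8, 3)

Step: sense[east]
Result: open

Step: push[east]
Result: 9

Step: move[east]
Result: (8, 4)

Step: sense[east]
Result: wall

Step: sense[north]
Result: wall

Step: pop[]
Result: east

Step: move[west]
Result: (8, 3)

Step: sense[north]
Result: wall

Step: pop[]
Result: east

Step: move[west]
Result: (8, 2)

Step: sense[north]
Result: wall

Step: pop[]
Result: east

Step: move[west]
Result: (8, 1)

Step: pop[]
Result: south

Step: move[north]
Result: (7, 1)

Step: sense[north]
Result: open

Step: push[north]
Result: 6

Step: move[north]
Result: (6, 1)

Step: sense[east]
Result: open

Step: push[east]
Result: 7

Step: move[east]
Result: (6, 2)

Step: sense[east]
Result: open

Step: push[east]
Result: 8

Step: move[east]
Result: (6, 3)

Step: sense[east]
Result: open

Step: push[east]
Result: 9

Step: move[east]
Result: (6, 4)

Step: sense[east]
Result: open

Step: push[east]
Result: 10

Step: move[east]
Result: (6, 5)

Step: sense[south]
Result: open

Step: push[south]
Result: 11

Step: move[south]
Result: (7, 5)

Step: pop[]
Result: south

Step: move[north]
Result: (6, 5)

Step: sense[north]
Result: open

Step: push[north]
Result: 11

Step: move[north]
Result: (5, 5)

Step: sense[west]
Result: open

Step: push[west]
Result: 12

Step: move[west]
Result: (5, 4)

Step: sense[west]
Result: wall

Step: sense[north]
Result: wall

Step: pop[]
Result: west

Step: move[east]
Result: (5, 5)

Step: sense[north]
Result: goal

Step: move[north]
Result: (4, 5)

Answer: (4, 5)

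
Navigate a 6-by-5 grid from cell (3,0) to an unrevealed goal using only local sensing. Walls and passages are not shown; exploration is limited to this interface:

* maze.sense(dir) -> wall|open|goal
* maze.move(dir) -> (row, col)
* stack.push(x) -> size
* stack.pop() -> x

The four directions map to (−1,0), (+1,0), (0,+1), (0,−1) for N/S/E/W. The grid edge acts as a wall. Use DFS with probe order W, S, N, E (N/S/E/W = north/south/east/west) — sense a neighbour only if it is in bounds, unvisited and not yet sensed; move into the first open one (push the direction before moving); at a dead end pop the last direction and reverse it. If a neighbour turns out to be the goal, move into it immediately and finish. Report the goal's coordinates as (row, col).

Next I call maze.sense on dir→south, and get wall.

I invoke maze.sense on dir→north, giving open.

Next I call stack.push on x→north, giving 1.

Next I call maze.move on dir→north, giving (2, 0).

Next I call maze.sense on dir→north, which returns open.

Using stack.push on x→north, and observe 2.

Now I run maze.move on dir→north, — result: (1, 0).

Invoking maze.sense on dir→north, which returns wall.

I run maze.sense on dir→east, → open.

Invoking stack.push on x→east, — result: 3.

I use maze.move on dir→east, and see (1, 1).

Invoking maze.sense on dir→south, → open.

I invoke stack.push on x→south, and get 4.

Using maze.move on dir→south, giving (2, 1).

Calling maze.sense on dir→south, giving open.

I use stack.push on x→south, : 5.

Calling maze.move on dir→south, giving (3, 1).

I run maze.sense on dir→south, and observe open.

Using stack.push on x→south, and observe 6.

I try maze.move on dir→south, and get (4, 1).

Invoking maze.sense on dir→south, and get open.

Now I run stack.push on x→south, and observe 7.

Next I call maze.move on dir→south, → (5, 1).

I use maze.sense on dir→west, — result: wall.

Now I run maze.sense on dir→east, — result: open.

I run stack.push on x→east, giving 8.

Now I run maze.move on dir→east, which returns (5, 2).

I call maze.sense on dir→north, — result: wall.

I invoke maze.sense on dir→east, yielding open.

Using stack.push on x→east, which returns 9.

I run maze.move on dir→east, and see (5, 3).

Calling maze.sense on dir→north, → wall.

I call maze.sense on dir→east, and see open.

I run stack.push on x→east, yielding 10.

Next I call maze.move on dir→east, and observe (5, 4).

Using maze.sense on dir→north, and see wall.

Now I run stack.pop(), giving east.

I use maze.move on dir→west, yielding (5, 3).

Now I run stack.pop, giving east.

I try maze.move on dir→west, and observe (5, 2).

Then stack.pop, and get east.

I try maze.move on dir→west, giving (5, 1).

Invoking stack.pop, and observe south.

I try maze.move on dir→north, : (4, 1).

Next I call stack.pop(), : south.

I run maze.move on dir→north, : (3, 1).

Invoking maze.sense on dir→east, and get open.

Now I run stack.push on x→east, and observe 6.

I try maze.move on dir→east, — result: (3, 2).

I try maze.sense on dir→north, — result: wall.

I run maze.sense on dir→east, giving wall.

Now I run stack.pop(), which returns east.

I run maze.move on dir→west, giving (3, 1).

I run stack.pop(), giving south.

I try maze.move on dir→north, and observe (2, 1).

I invoke stack.pop, yielding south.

Calling maze.move on dir→north, which returns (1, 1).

I call maze.sense on dir→north, which returns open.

I invoke stack.push on x→north, — result: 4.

Then maze.move on dir→north, and see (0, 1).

Then maze.sense on dir→east, yielding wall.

I call stack.pop(), giving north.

I use maze.move on dir→south, : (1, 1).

I use maze.sense on dir→east, and get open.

I call stack.push on x→east, → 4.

I use maze.move on dir→east, yielding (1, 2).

I call maze.sense on dir→east, : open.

Calling stack.push on x→east, → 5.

Then maze.move on dir→east, and see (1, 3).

I invoke maze.sense on dir→south, — result: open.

I try stack.push on x→south, and see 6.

I call maze.move on dir→south, and see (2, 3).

Calling maze.sense on dir→east, and get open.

Now I run stack.push on x→east, : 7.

I run maze.move on dir→east, yielding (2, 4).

I run maze.sense on dir→south, yielding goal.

I use maze.move on dir→south, and see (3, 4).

Answer: (3, 4)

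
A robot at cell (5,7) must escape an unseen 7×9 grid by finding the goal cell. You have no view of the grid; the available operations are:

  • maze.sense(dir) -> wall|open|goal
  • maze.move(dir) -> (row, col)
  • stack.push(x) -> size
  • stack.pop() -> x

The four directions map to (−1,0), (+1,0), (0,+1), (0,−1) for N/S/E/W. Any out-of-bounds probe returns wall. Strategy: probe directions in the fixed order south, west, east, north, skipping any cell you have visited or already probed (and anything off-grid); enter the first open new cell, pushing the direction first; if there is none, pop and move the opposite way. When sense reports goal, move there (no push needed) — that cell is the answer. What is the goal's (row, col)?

Calling sense on south, giving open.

I invoke push on south, — result: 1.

Then move on south, yielding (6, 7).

Then sense on west, : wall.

I try sense on east, which returns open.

I call push on east, and see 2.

Using move on east, and get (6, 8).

I use sense on north, → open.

Then push on north, yielding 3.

Invoking move on north, → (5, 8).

Using sense on north, yielding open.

Next I call push on north, yielding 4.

I invoke move on north, : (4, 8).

I try sense on west, giving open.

I invoke push on west, and get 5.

Using move on west, and get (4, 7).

Using sense on west, which returns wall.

I try sense on north, yielding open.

Now I run push on north, and see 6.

Now I run move on north, and observe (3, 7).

I call sense on west, → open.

Then push on west, yielding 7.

Invoking move on west, and observe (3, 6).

I invoke sense on west, : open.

I call push on west, and observe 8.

Invoking move on west, and get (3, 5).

Now I run sense on south, yielding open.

I call push on south, which returns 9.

Invoking move on south, which returns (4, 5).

I call sense on south, : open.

I invoke push on south, : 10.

I run move on south, and observe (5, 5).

I call sense on south, : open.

Now I run push on south, which returns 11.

I invoke move on south, → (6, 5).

Next I call sense on west, and observe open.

I try push on west, yielding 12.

Using move on west, — result: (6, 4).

I run sense on west, → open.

Next I call push on west, : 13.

Next I call move on west, → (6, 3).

Then sense on west, — result: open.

Using push on west, — result: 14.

Invoking move on west, and get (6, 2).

I run sense on west, : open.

Next I call push on west, : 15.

I run move on west, : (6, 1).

Invoking sense on west, giving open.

I run push on west, and see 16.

I run move on west, and see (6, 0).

I try sense on north, and see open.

I call push on north, : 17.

Using move on north, and see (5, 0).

Next I call sense on east, and observe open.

Now I run push on east, → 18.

Calling move on east, which returns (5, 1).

I use sense on east, → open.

I invoke push on east, → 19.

Calling move on east, giving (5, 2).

Now I run sense on east, and see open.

I invoke push on east, — result: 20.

I run move on east, : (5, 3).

I use sense on east, and see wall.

I run sense on north, and observe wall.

Now I run pop, and see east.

Invoking move on west, and observe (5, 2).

I call sense on north, and see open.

Next I call push on north, → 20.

I run move on north, which returns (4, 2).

I run sense on west, giving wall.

I invoke sense on north, giving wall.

Now I run pop, and see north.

I invoke move on south, → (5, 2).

Now I run pop(), — result: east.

Using move on west, : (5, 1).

I call pop, : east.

Then move on west, : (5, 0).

Calling sense on north, and observe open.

I call push on north, giving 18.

Then move on north, and get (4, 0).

Using sense on north, : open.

Invoking push on north, : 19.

I call move on north, giving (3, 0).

I invoke sense on east, yielding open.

Using push on east, and see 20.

Next I call move on east, and observe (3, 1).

Now I run sense on north, giving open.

Now I run push on north, → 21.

Now I run move on north, yielding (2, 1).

I call sense on west, which returns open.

Invoking push on west, and see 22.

Now I run move on west, which returns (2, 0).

I run sense on north, — result: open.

Then push on north, → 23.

Invoking move on north, and observe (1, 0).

I run sense on east, — result: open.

Using push on east, giving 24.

I run move on east, → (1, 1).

Next I call sense on east, and observe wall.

Next I call sense on north, and see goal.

I use move on north, and observe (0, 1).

Answer: (0, 1)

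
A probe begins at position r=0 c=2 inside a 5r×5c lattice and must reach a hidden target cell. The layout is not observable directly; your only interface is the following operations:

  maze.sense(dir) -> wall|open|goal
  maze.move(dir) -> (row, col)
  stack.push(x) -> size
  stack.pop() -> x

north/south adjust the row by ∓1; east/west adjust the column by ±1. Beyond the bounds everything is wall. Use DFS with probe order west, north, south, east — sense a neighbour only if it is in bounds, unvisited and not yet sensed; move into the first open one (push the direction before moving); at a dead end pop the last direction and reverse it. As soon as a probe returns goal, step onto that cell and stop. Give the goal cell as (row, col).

% maze.sense dir=west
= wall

% maze.sense dir=south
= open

% stack.push x=south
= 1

% maze.move dir=south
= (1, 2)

% maze.sense dir=west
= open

% stack.push x=west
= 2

% maze.move dir=west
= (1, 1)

% maze.sense dir=west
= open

% stack.push x=west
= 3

% maze.move dir=west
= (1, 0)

% maze.sense dir=north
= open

% stack.push x=north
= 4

% maze.move dir=north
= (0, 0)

% stack.pop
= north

% maze.move dir=south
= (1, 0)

% maze.sense dir=south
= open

% stack.push x=south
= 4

% maze.move dir=south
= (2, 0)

% maze.sense dir=south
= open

% stack.push x=south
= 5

% maze.move dir=south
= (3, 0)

% maze.sense dir=south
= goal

% maze.move dir=south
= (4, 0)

Answer: (4, 0)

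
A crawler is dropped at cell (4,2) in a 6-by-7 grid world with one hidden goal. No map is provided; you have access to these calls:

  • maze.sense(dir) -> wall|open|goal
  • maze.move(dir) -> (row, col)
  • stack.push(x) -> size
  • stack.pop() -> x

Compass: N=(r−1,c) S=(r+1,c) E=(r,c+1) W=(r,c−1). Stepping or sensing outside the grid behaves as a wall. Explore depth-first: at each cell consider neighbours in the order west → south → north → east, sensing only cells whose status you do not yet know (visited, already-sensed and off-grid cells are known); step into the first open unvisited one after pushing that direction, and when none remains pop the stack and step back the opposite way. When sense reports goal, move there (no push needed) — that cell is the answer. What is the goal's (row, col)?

! 1. maze.sense(west) == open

! 2. stack.push(west) == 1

! 3. maze.move(west) == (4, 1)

! 4. maze.sense(west) == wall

! 5. maze.sense(south) == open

! 6. stack.push(south) == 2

! 7. maze.move(south) == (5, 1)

! 8. maze.sense(west) == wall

! 9. maze.sense(east) == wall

! 10. stack.pop() == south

! 11. maze.move(north) == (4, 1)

! 12. maze.sense(north) == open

! 13. stack.push(north) == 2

! 14. maze.move(north) == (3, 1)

! 15. maze.sense(west) == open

! 16. stack.push(west) == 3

! 17. maze.move(west) == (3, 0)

! 18. maze.sense(north) == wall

! 19. stack.pop() == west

! 20. maze.move(east) == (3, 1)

! 21. maze.sense(north) == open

! 22. stack.push(north) == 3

! 23. maze.move(north) == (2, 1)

! 24. maze.sense(north) == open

! 25. stack.push(north) == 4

! 26. maze.move(north) == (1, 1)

! 27. maze.sense(west) == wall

! 28. maze.sense(north) == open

! 29. stack.push(north) == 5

! 30. maze.move(north) == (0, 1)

! 31. maze.sense(west) == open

! 32. stack.push(west) == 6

! 33. maze.move(west) == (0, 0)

! 34. stack.pop() == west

! 35. maze.move(east) == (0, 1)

! 36. maze.sense(east) == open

! 37. stack.push(east) == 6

! 38. maze.move(east) == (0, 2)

! 39. maze.sense(south) == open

! 40. stack.push(south) == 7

! 41. maze.move(south) == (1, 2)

! 42. maze.sense(south) == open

! 43. stack.push(south) == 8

! 44. maze.move(south) == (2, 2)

! 45. maze.sense(south) == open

! 46. stack.push(south) == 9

! 47. maze.move(south) == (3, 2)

! 48. maze.sense(east) == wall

! 49. stack.pop() == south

! 50. maze.move(north) == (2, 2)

! 51. maze.sense(east) == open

! 52. stack.push(east) == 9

! 53. maze.move(east) == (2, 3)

! 54. maze.sense(north) == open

! 55. stack.push(north) == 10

! 56. maze.move(north) == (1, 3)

! 57. maze.sense(north) == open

! 58. stack.push(north) == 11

! 59. maze.move(north) == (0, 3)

! 60. maze.sense(east) == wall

! 61. stack.pop() == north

! 62. maze.move(south) == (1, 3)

! 63. maze.sense(east) == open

! 64. stack.push(east) == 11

! 65. maze.move(east) == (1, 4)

! 66. maze.sense(south) == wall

! 67. maze.sense(east) == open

! 68. stack.push(east) == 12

! 69. maze.move(east) == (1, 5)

! 70. maze.sense(south) == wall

! 71. maze.sense(north) == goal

! 72. maze.move(north) == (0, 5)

Answer: (0, 5)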